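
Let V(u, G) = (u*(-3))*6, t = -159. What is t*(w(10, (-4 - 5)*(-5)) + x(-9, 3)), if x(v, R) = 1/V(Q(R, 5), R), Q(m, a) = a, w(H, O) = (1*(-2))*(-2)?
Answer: -19027/30 ≈ -634.23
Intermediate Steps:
w(H, O) = 4 (w(H, O) = -2*(-2) = 4)
V(u, G) = -18*u (V(u, G) = -3*u*6 = -18*u)
x(v, R) = -1/90 (x(v, R) = 1/(-18*5) = 1/(-90) = -1/90)
t*(w(10, (-4 - 5)*(-5)) + x(-9, 3)) = -159*(4 - 1/90) = -159*359/90 = -19027/30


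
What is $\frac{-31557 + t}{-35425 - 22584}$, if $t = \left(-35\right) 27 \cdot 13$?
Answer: $\frac{43842}{58009} \approx 0.75578$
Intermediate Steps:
$t = -12285$ ($t = \left(-945\right) 13 = -12285$)
$\frac{-31557 + t}{-35425 - 22584} = \frac{-31557 - 12285}{-35425 - 22584} = - \frac{43842}{-58009} = \left(-43842\right) \left(- \frac{1}{58009}\right) = \frac{43842}{58009}$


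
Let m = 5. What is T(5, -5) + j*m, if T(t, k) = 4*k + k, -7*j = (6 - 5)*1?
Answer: -180/7 ≈ -25.714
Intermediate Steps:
j = -⅐ (j = -(6 - 5)/7 = -1/7 = -⅐*1 = -⅐ ≈ -0.14286)
T(t, k) = 5*k
T(5, -5) + j*m = 5*(-5) - ⅐*5 = -25 - 5/7 = -180/7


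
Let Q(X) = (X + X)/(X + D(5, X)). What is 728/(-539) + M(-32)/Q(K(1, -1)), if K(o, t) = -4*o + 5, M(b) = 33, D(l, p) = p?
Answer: 2437/77 ≈ 31.649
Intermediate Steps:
K(o, t) = 5 - 4*o
Q(X) = 1 (Q(X) = (X + X)/(X + X) = (2*X)/((2*X)) = (2*X)*(1/(2*X)) = 1)
728/(-539) + M(-32)/Q(K(1, -1)) = 728/(-539) + 33/1 = 728*(-1/539) + 33*1 = -104/77 + 33 = 2437/77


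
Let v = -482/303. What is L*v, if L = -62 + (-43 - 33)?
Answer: 22172/101 ≈ 219.52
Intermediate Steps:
L = -138 (L = -62 - 76 = -138)
v = -482/303 (v = -482*1/303 = -482/303 ≈ -1.5908)
L*v = -138*(-482/303) = 22172/101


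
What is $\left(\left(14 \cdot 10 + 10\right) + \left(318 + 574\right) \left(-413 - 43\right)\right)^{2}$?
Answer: $165325186404$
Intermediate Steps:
$\left(\left(14 \cdot 10 + 10\right) + \left(318 + 574\right) \left(-413 - 43\right)\right)^{2} = \left(\left(140 + 10\right) + 892 \left(-456\right)\right)^{2} = \left(150 - 406752\right)^{2} = \left(-406602\right)^{2} = 165325186404$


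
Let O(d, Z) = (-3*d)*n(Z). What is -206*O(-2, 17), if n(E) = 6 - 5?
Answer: -1236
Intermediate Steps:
n(E) = 1
O(d, Z) = -3*d (O(d, Z) = -3*d*1 = -3*d)
-206*O(-2, 17) = -(-618)*(-2) = -206*6 = -1236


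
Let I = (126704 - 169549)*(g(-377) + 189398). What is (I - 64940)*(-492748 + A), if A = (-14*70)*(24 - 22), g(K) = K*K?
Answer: 7027000264162540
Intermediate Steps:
g(K) = K²
A = -1960 (A = -980*2 = -1960)
I = -14204274315 (I = (126704 - 169549)*((-377)² + 189398) = -42845*(142129 + 189398) = -42845*331527 = -14204274315)
(I - 64940)*(-492748 + A) = (-14204274315 - 64940)*(-492748 - 1960) = -14204339255*(-494708) = 7027000264162540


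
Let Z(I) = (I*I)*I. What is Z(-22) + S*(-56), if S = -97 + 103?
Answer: -10984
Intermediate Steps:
Z(I) = I**3 (Z(I) = I**2*I = I**3)
S = 6
Z(-22) + S*(-56) = (-22)**3 + 6*(-56) = -10648 - 336 = -10984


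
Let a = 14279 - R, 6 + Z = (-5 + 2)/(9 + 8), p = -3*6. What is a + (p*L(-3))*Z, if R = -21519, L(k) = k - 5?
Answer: 593446/17 ≈ 34909.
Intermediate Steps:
L(k) = -5 + k
p = -18
Z = -105/17 (Z = -6 + (-5 + 2)/(9 + 8) = -6 - 3/17 = -105/17 ≈ -6.1765)
a = 35798 (a = 14279 - 1*(-21519) = 14279 + 21519 = 35798)
a + (p*L(-3))*Z = 35798 - 18*(-5 - 3)*(-105/17) = 35798 - 18*(-8)*(-105/17) = 35798 + 144*(-105/17) = 35798 - 15120/17 = 593446/17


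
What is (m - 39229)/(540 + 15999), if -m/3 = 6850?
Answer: -59779/16539 ≈ -3.6144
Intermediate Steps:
m = -20550 (m = -3*6850 = -20550)
(m - 39229)/(540 + 15999) = (-20550 - 39229)/(540 + 15999) = -59779/16539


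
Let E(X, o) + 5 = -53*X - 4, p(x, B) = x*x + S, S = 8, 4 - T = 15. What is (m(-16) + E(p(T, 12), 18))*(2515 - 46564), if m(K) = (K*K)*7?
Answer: 222623646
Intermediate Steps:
T = -11 (T = 4 - 1*15 = 4 - 15 = -11)
m(K) = 7*K**2 (m(K) = K**2*7 = 7*K**2)
p(x, B) = 8 + x**2 (p(x, B) = x*x + 8 = x**2 + 8 = 8 + x**2)
E(X, o) = -9 - 53*X (E(X, o) = -5 + (-53*X - 4) = -5 + (-4 - 53*X) = -9 - 53*X)
(m(-16) + E(p(T, 12), 18))*(2515 - 46564) = (7*(-16)**2 + (-9 - 53*(8 + (-11)**2)))*(2515 - 46564) = (7*256 + (-9 - 53*(8 + 121)))*(-44049) = (1792 + (-9 - 53*129))*(-44049) = (1792 + (-9 - 6837))*(-44049) = (1792 - 6846)*(-44049) = -5054*(-44049) = 222623646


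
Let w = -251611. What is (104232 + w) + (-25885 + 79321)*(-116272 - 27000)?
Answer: -7656029971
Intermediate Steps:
(104232 + w) + (-25885 + 79321)*(-116272 - 27000) = (104232 - 251611) + (-25885 + 79321)*(-116272 - 27000) = -147379 + 53436*(-143272) = -147379 - 7655882592 = -7656029971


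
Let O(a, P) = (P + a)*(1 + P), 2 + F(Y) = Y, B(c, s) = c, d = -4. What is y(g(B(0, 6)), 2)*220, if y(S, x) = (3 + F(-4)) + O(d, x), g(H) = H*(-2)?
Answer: -1980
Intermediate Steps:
F(Y) = -2 + Y
O(a, P) = (1 + P)*(P + a)
g(H) = -2*H
y(S, x) = -7 + x**2 - 3*x (y(S, x) = (3 + (-2 - 4)) + (x - 4 + x**2 + x*(-4)) = (3 - 6) + (x - 4 + x**2 - 4*x) = -3 + (-4 + x**2 - 3*x) = -7 + x**2 - 3*x)
y(g(B(0, 6)), 2)*220 = (-7 + 2**2 - 3*2)*220 = (-7 + 4 - 6)*220 = -9*220 = -1980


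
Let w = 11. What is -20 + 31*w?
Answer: 321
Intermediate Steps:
-20 + 31*w = -20 + 31*11 = -20 + 341 = 321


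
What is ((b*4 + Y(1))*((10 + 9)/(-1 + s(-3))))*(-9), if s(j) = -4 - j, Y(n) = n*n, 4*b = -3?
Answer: -171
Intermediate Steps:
b = -¾ (b = (¼)*(-3) = -¾ ≈ -0.75000)
Y(n) = n²
((b*4 + Y(1))*((10 + 9)/(-1 + s(-3))))*(-9) = ((-¾*4 + 1²)*((10 + 9)/(-1 + (-4 - 1*(-3)))))*(-9) = ((-3 + 1)*(19/(-1 + (-4 + 3))))*(-9) = -38/(-1 - 1)*(-9) = -38/(-2)*(-9) = -38*(-1)/2*(-9) = -2*(-19/2)*(-9) = 19*(-9) = -171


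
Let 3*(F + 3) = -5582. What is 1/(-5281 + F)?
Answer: -3/21434 ≈ -0.00013996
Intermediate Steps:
F = -5591/3 (F = -3 + (1/3)*(-5582) = -3 - 5582/3 = -5591/3 ≈ -1863.7)
1/(-5281 + F) = 1/(-5281 - 5591/3) = 1/(-21434/3) = -3/21434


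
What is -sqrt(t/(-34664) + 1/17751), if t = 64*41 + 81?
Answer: -I*sqrt(7381046874507306)/307660332 ≈ -0.27925*I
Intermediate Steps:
t = 2705 (t = 2624 + 81 = 2705)
-sqrt(t/(-34664) + 1/17751) = -sqrt(2705/(-34664) + 1/17751) = -sqrt(2705*(-1/34664) + 1/17751) = -sqrt(-2705/34664 + 1/17751) = -sqrt(-47981791/615320664) = -I*sqrt(7381046874507306)/307660332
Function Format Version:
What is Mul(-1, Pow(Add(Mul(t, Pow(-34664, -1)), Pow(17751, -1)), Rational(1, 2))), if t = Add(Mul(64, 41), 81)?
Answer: Mul(Rational(-1, 307660332), I, Pow(7381046874507306, Rational(1, 2))) ≈ Mul(-0.27925, I)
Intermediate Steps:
t = 2705 (t = Add(2624, 81) = 2705)
Mul(-1, Pow(Add(Mul(t, Pow(-34664, -1)), Pow(17751, -1)), Rational(1, 2))) = Mul(-1, Pow(Add(Mul(2705, Pow(-34664, -1)), Pow(17751, -1)), Rational(1, 2))) = Mul(-1, Pow(Add(Mul(2705, Rational(-1, 34664)), Rational(1, 17751)), Rational(1, 2))) = Mul(-1, Pow(Add(Rational(-2705, 34664), Rational(1, 17751)), Rational(1, 2))) = Mul(-1, Pow(Rational(-47981791, 615320664), Rational(1, 2))) = Mul(-1, Mul(Rational(1, 307660332), I, Pow(7381046874507306, Rational(1, 2)))) = Mul(Rational(-1, 307660332), I, Pow(7381046874507306, Rational(1, 2)))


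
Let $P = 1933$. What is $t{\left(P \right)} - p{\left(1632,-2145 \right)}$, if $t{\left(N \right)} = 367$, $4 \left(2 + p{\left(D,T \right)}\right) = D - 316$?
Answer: $40$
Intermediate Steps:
$p{\left(D,T \right)} = -81 + \frac{D}{4}$ ($p{\left(D,T \right)} = -2 + \frac{D - 316}{4} = -2 + \frac{-316 + D}{4} = -2 + \left(-79 + \frac{D}{4}\right) = -81 + \frac{D}{4}$)
$t{\left(P \right)} - p{\left(1632,-2145 \right)} = 367 - \left(-81 + \frac{1}{4} \cdot 1632\right) = 367 - \left(-81 + 408\right) = 367 - 327 = 40$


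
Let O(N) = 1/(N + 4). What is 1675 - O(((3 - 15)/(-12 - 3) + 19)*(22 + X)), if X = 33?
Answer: 1830774/1093 ≈ 1675.0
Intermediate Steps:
O(N) = 1/(4 + N)
1675 - O(((3 - 15)/(-12 - 3) + 19)*(22 + X)) = 1675 - 1/(4 + ((3 - 15)/(-12 - 3) + 19)*(22 + 33)) = 1675 - 1/(4 + (-12/(-15) + 19)*55) = 1675 - 1/(4 + (-12*(-1/15) + 19)*55) = 1675 - 1/(4 + (4/5 + 19)*55) = 1675 - 1/(4 + (99/5)*55) = 1675 - 1/(4 + 1089) = 1675 - 1/1093 = 1830774/1093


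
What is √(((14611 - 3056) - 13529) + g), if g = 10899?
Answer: 5*√357 ≈ 94.472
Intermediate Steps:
√(((14611 - 3056) - 13529) + g) = √(((14611 - 3056) - 13529) + 10899) = √((11555 - 13529) + 10899) = √(-1974 + 10899) = √8925 = 5*√357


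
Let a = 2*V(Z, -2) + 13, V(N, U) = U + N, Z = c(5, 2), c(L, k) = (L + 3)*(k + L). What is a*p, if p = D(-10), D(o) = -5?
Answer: -605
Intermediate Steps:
c(L, k) = (3 + L)*(L + k)
p = -5
Z = 56 (Z = 5² + 3*5 + 3*2 + 5*2 = 25 + 15 + 6 + 10 = 56)
V(N, U) = N + U
a = 121 (a = 2*(56 - 2) + 13 = 2*54 + 13 = 108 + 13 = 121)
a*p = 121*(-5) = -605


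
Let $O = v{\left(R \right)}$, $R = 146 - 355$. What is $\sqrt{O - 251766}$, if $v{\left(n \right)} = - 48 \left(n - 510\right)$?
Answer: $i \sqrt{217254} \approx 466.1 i$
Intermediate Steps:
$R = -209$ ($R = 146 - 355 = -209$)
$v{\left(n \right)} = 24480 - 48 n$ ($v{\left(n \right)} = - 48 \left(-510 + n\right) = 24480 - 48 n$)
$O = 34512$ ($O = 24480 - -10032 = 24480 + 10032 = 34512$)
$\sqrt{O - 251766} = \sqrt{34512 - 251766} = \sqrt{-217254} = i \sqrt{217254}$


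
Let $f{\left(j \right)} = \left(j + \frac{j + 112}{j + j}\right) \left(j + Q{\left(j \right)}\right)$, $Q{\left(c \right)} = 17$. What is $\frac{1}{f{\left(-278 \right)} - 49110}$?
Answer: $\frac{278}{6496881} \approx 4.279 \cdot 10^{-5}$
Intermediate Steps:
$f{\left(j \right)} = \left(17 + j\right) \left(j + \frac{112 + j}{2 j}\right)$ ($f{\left(j \right)} = \left(j + \frac{j + 112}{j + j}\right) \left(j + 17\right) = \left(j + \frac{112 + j}{2 j}\right) \left(17 + j\right) = \left(17 + j\right) \left(j + \frac{112 + j}{2 j}\right)$)
$\frac{1}{f{\left(-278 \right)} - 49110} = \frac{1}{\left(\frac{129}{2} + \left(-278\right)^{2} + \frac{952}{-278} + \frac{35}{2} \left(-278\right)\right) - 49110} = \frac{1}{\left(\frac{129}{2} + 77284 + 952 \left(- \frac{1}{278}\right) - 4865\right) - 49110} = \frac{1}{\left(\frac{129}{2} + 77284 - \frac{476}{139} - 4865\right) - 49110} = \frac{1}{\frac{20149461}{278} - 49110} = \frac{1}{\frac{6496881}{278}} = \frac{278}{6496881}$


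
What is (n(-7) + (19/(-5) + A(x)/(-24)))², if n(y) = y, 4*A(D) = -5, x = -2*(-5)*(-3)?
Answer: 26615281/230400 ≈ 115.52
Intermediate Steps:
x = -30 (x = 10*(-3) = -30)
A(D) = -5/4 (A(D) = (¼)*(-5) = -5/4)
(n(-7) + (19/(-5) + A(x)/(-24)))² = (-7 + (19/(-5) - 5/4/(-24)))² = (-7 + (19*(-⅕) - 5/4*(-1/24)))² = (-7 + (-19/5 + 5/96))² = (-7 - 1799/480)² = (-5159/480)² = 26615281/230400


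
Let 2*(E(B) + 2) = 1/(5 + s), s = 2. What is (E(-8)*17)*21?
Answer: -1377/2 ≈ -688.50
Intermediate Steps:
E(B) = -27/14 (E(B) = -2 + 1/(2*(5 + 2)) = -2 + (1/2)/7 = -2 + (1/2)*(1/7) = -2 + 1/14 = -27/14)
(E(-8)*17)*21 = -27/14*17*21 = -459/14*21 = -1377/2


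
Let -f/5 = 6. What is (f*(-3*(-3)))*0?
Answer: 0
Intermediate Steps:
f = -30 (f = -5*6 = -30)
(f*(-3*(-3)))*0 = -(-90)*(-3)*0 = -30*9*0 = -270*0 = 0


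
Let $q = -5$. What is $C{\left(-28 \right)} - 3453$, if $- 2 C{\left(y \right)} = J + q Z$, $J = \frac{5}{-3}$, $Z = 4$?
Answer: $- \frac{20653}{6} \approx -3442.2$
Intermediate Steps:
$J = - \frac{5}{3}$ ($J = 5 \left(- \frac{1}{3}\right) = - \frac{5}{3} \approx -1.6667$)
$C{\left(y \right)} = \frac{65}{6}$ ($C{\left(y \right)} = - \frac{- \frac{5}{3} - 20}{2} = \left(- \frac{1}{2}\right) \left(- \frac{65}{3}\right) = \frac{65}{6}$)
$C{\left(-28 \right)} - 3453 = \frac{65}{6} - 3453 = - \frac{20653}{6}$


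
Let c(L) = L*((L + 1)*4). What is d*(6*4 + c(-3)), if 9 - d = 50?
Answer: -1968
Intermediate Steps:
d = -41 (d = 9 - 1*50 = 9 - 50 = -41)
c(L) = L*(4 + 4*L) (c(L) = L*((1 + L)*4) = L*(4 + 4*L))
d*(6*4 + c(-3)) = -41*(6*4 + 4*(-3)*(1 - 3)) = -41*(24 + 4*(-3)*(-2)) = -41*(24 + 24) = -41*48 = -1968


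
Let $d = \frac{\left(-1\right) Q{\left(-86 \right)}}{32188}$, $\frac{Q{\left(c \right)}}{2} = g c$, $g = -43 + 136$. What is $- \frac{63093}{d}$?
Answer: $- \frac{169236457}{1333} \approx -1.2696 \cdot 10^{5}$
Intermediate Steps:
$g = 93$
$Q{\left(c \right)} = 186 c$ ($Q{\left(c \right)} = 2 \cdot 93 c = 186 c$)
$d = \frac{3999}{8047}$ ($d = \frac{\left(-1\right) 186 \left(-86\right)}{32188} = \left(-1\right) \left(-15996\right) \frac{1}{32188} = 15996 \cdot \frac{1}{32188} = \frac{3999}{8047} \approx 0.49696$)
$- \frac{63093}{d} = - \frac{63093}{\frac{3999}{8047}} = \left(-63093\right) \frac{8047}{3999} = - \frac{169236457}{1333}$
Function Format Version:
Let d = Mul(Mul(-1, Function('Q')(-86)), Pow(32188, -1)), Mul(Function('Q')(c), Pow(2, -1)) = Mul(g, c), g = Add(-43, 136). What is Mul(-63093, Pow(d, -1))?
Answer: Rational(-169236457, 1333) ≈ -1.2696e+5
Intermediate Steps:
g = 93
Function('Q')(c) = Mul(186, c) (Function('Q')(c) = Mul(2, Mul(93, c)) = Mul(186, c))
d = Rational(3999, 8047) (d = Mul(Mul(-1, Mul(186, -86)), Pow(32188, -1)) = Mul(Mul(-1, -15996), Rational(1, 32188)) = Mul(15996, Rational(1, 32188)) = Rational(3999, 8047) ≈ 0.49696)
Mul(-63093, Pow(d, -1)) = Mul(-63093, Pow(Rational(3999, 8047), -1)) = Mul(-63093, Rational(8047, 3999)) = Rational(-169236457, 1333)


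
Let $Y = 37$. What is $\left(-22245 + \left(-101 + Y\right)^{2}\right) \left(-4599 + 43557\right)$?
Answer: $-707048742$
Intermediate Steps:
$\left(-22245 + \left(-101 + Y\right)^{2}\right) \left(-4599 + 43557\right) = \left(-22245 + \left(-101 + 37\right)^{2}\right) \left(-4599 + 43557\right) = \left(-22245 + \left(-64\right)^{2}\right) 38958 = \left(-22245 + 4096\right) 38958 = \left(-18149\right) 38958 = -707048742$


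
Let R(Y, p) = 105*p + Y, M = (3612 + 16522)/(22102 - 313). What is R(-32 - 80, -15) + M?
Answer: -36737909/21789 ≈ -1686.1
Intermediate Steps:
M = 20134/21789 ≈ 0.92404
R(Y, p) = Y + 105*p
R(-32 - 80, -15) + M = ((-32 - 80) + 105*(-15)) + 20134/21789 = (-112 - 1575) + 20134/21789 = -1687 + 20134/21789 = -36737909/21789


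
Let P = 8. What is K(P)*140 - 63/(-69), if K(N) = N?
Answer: 25781/23 ≈ 1120.9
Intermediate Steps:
K(P)*140 - 63/(-69) = 8*140 - 63/(-69) = 1120 - 63*(-1/69) = 1120 + 21/23 = 25781/23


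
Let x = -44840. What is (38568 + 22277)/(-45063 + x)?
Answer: -60845/89903 ≈ -0.67678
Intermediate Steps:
(38568 + 22277)/(-45063 + x) = (38568 + 22277)/(-45063 - 44840) = 60845/(-89903) = 60845*(-1/89903) = -60845/89903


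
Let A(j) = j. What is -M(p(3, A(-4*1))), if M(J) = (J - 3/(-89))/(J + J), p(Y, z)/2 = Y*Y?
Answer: -535/1068 ≈ -0.50094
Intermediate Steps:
p(Y, z) = 2*Y² (p(Y, z) = 2*(Y*Y) = 2*Y²)
M(J) = (3/89 + J)/(2*J) (M(J) = (J - 3*(-1/89))/((2*J)) = (J + 3/89)*(1/(2*J)) = (3/89 + J)*(1/(2*J)) = (3/89 + J)/(2*J))
-M(p(3, A(-4*1))) = -(3 + 89*(2*3²))/(178*(2*3²)) = -(3 + 89*(2*9))/(178*(2*9)) = -(3 + 89*18)/(178*18) = -(3 + 1602)/(178*18) = -1605/(178*18) = -1*535/1068 = -535/1068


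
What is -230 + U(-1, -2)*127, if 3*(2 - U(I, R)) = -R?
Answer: -182/3 ≈ -60.667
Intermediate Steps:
U(I, R) = 2 + R/3 (U(I, R) = 2 - (-1)*R/3 = 2 + R/3)
-230 + U(-1, -2)*127 = -230 + (2 + (⅓)*(-2))*127 = -230 + (2 - ⅔)*127 = -230 + (4/3)*127 = -230 + 508/3 = -182/3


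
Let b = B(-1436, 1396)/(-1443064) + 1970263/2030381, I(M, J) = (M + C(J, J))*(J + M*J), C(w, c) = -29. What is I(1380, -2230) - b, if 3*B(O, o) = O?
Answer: -9142780374074681071093/2197477295538 ≈ -4.1606e+9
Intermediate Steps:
B(O, o) = O/3
I(M, J) = (-29 + M)*(J + J*M) (I(M, J) = (M - 29)*(J + M*J) = (-29 + M)*(J + J*M))
b = 2133140611153/2197477295538 (b = ((1/3)*(-1436))/(-1443064) + 1970263/2030381 = -1436/3*(-1/1443064) + 1970263*(1/2030381) = 359/1082298 + 1970263/2030381 = 2133140611153/2197477295538 ≈ 0.97072)
I(1380, -2230) - b = -2230*(-29 + 1380**2 - 28*1380) - 1*2133140611153/2197477295538 = -2230*(-29 + 1904400 - 38640) - 2133140611153/2197477295538 = -2230*1865731 - 2133140611153/2197477295538 = -4160580130 - 2133140611153/2197477295538 = -9142780374074681071093/2197477295538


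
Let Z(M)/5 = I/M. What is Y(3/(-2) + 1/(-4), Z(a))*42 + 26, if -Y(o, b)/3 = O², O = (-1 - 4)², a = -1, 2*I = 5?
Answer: -78724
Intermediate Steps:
I = 5/2 (I = (½)*5 = 5/2 ≈ 2.5000)
Z(M) = 25/(2*M) (Z(M) = 5*(5/(2*M)) = 25/(2*M))
O = 25 (O = (-5)² = 25)
Y(o, b) = -1875 (Y(o, b) = -3*25² = -3*625 = -1875)
Y(3/(-2) + 1/(-4), Z(a))*42 + 26 = -1875*42 + 26 = -78750 + 26 = -78724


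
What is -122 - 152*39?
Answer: -6050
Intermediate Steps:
-122 - 152*39 = -122 - 5928 = -6050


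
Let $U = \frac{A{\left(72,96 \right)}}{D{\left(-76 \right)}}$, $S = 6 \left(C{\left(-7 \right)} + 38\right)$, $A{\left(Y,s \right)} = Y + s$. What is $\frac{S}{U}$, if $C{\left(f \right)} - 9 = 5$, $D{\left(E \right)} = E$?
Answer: $- \frac{988}{7} \approx -141.14$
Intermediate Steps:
$C{\left(f \right)} = 14$ ($C{\left(f \right)} = 9 + 5 = 14$)
$S = 312$ ($S = 6 \left(14 + 38\right) = 6 \cdot 52 = 312$)
$U = - \frac{42}{19}$ ($U = \frac{72 + 96}{-76} = 168 \left(- \frac{1}{76}\right) = - \frac{42}{19} \approx -2.2105$)
$\frac{S}{U} = \frac{312}{- \frac{42}{19}} = 312 \left(- \frac{19}{42}\right) = - \frac{988}{7}$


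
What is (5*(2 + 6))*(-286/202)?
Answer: -5720/101 ≈ -56.634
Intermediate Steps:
(5*(2 + 6))*(-286/202) = (5*8)*(-286*1/202) = 40*(-143/101) = -5720/101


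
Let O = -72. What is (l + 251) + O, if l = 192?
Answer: 371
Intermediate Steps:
(l + 251) + O = (192 + 251) - 72 = 443 - 72 = 371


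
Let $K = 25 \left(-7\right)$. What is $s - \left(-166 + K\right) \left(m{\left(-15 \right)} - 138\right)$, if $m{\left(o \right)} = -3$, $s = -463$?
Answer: $-48544$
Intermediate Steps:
$K = -175$
$s - \left(-166 + K\right) \left(m{\left(-15 \right)} - 138\right) = -463 - \left(-166 - 175\right) \left(-3 - 138\right) = -463 - \left(-341\right) \left(-141\right) = -463 - 48081 = -48544$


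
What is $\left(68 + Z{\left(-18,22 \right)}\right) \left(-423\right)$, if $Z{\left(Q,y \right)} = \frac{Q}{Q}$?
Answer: $-29187$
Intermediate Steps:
$Z{\left(Q,y \right)} = 1$
$\left(68 + Z{\left(-18,22 \right)}\right) \left(-423\right) = \left(68 + 1\right) \left(-423\right) = 69 \left(-423\right) = -29187$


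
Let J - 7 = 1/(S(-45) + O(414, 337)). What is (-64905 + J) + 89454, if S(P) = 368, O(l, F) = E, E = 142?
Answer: 12523561/510 ≈ 24556.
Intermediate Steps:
O(l, F) = 142
J = 3571/510 (J = 7 + 1/(368 + 142) = 7 + 1/510 = 3571/510 ≈ 7.0020)
(-64905 + J) + 89454 = (-64905 + 3571/510) + 89454 = -33097979/510 + 89454 = 12523561/510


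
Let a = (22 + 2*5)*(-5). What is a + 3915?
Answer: 3755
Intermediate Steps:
a = -160 (a = (22 + 10)*(-5) = 32*(-5) = -160)
a + 3915 = -160 + 3915 = 3755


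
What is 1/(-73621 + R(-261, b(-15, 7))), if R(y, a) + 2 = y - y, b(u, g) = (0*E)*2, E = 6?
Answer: -1/73623 ≈ -1.3583e-5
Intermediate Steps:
b(u, g) = 0 (b(u, g) = (0*6)*2 = 0*2 = 0)
R(y, a) = -2 (R(y, a) = -2 + (y - y) = -2 + 0 = -2)
1/(-73621 + R(-261, b(-15, 7))) = 1/(-73621 - 2) = 1/(-73623) = -1/73623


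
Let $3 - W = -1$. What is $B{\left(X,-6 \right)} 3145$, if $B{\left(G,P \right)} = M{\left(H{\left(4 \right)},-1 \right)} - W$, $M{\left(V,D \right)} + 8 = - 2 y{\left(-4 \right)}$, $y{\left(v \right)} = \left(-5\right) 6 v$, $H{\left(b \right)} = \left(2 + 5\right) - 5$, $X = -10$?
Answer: $-792540$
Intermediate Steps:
$W = 4$ ($W = 3 - -1 = 3 + 1 = 4$)
$H{\left(b \right)} = 2$ ($H{\left(b \right)} = 7 - 5 = 2$)
$y{\left(v \right)} = - 30 v$
$M{\left(V,D \right)} = -248$ ($M{\left(V,D \right)} = -8 - 2 \left(\left(-30\right) \left(-4\right)\right) = -8 - 240 = -248$)
$B{\left(G,P \right)} = -252$ ($B{\left(G,P \right)} = -248 - 4 = -252$)
$B{\left(X,-6 \right)} 3145 = \left(-252\right) 3145 = -792540$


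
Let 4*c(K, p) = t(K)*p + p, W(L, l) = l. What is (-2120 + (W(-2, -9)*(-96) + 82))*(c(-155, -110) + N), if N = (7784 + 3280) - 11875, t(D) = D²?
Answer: 776631524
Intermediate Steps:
c(K, p) = p/4 + p*K²/4 (c(K, p) = (K²*p + p)/4 = (p*K² + p)/4 = (p + p*K²)/4 = p/4 + p*K²/4)
N = -811 (N = 11064 - 11875 = -811)
(-2120 + (W(-2, -9)*(-96) + 82))*(c(-155, -110) + N) = (-2120 + (-9*(-96) + 82))*((¼)*(-110)*(1 + (-155)²) - 811) = (-2120 + (864 + 82))*((¼)*(-110)*(1 + 24025) - 811) = (-2120 + 946)*((¼)*(-110)*24026 - 811) = -1174*(-660715 - 811) = -1174*(-661526) = 776631524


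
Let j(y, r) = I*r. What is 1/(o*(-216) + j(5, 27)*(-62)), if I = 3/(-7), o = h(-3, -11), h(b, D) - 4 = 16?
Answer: -7/25218 ≈ -0.00027758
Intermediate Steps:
h(b, D) = 20 (h(b, D) = 4 + 16 = 20)
o = 20
I = -3/7 (I = 3*(-1/7) = -3/7 ≈ -0.42857)
j(y, r) = -3*r/7
1/(o*(-216) + j(5, 27)*(-62)) = 1/(20*(-216) - 3/7*27*(-62)) = 1/(-4320 - 81/7*(-62)) = 1/(-4320 + 5022/7) = 1/(-25218/7) = -7/25218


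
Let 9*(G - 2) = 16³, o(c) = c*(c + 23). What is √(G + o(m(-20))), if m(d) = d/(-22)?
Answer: 2*√130366/33 ≈ 21.883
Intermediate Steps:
m(d) = -d/22 (m(d) = d*(-1/22) = -d/22)
o(c) = c*(23 + c)
G = 4114/9 (G = 2 + (⅑)*16³ = 2 + (⅑)*4096 = 2 + 4096/9 = 4114/9 ≈ 457.11)
√(G + o(m(-20))) = √(4114/9 + (-1/22*(-20))*(23 - 1/22*(-20))) = √(4114/9 + 10*(23 + 10/11)/11) = √(4114/9 + (10/11)*(263/11)) = √(4114/9 + 2630/121) = √(521464/1089) = 2*√130366/33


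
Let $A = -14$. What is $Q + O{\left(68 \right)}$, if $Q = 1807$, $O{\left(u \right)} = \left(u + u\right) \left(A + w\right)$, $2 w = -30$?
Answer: $-2137$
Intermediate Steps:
$w = -15$ ($w = \frac{1}{2} \left(-30\right) = -15$)
$O{\left(u \right)} = - 58 u$ ($O{\left(u \right)} = \left(u + u\right) \left(-14 - 15\right) = 2 u \left(-29\right) = - 58 u$)
$Q + O{\left(68 \right)} = 1807 - 3944 = -2137$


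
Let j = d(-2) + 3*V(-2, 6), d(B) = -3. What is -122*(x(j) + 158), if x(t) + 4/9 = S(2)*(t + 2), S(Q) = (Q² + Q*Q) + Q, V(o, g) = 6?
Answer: -359656/9 ≈ -39962.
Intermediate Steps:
j = 15 (j = -3 + 3*6 = -3 + 18 = 15)
S(Q) = Q + 2*Q² (S(Q) = (Q² + Q²) + Q = 2*Q² + Q = Q + 2*Q²)
x(t) = 176/9 + 10*t (x(t) = -4/9 + (2*(1 + 2*2))*(t + 2) = -4/9 + (2*(1 + 4))*(2 + t) = -4/9 + (2*5)*(2 + t) = -4/9 + 10*(2 + t) = -4/9 + (20 + 10*t) = 176/9 + 10*t)
-122*(x(j) + 158) = -122*((176/9 + 10*15) + 158) = -122*((176/9 + 150) + 158) = -122*(1526/9 + 158) = -122*2948/9 = -359656/9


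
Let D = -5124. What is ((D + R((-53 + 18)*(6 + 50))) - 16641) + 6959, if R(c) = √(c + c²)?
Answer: -14806 + 14*√19590 ≈ -12847.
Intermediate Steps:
((D + R((-53 + 18)*(6 + 50))) - 16641) + 6959 = ((-5124 + √(((-53 + 18)*(6 + 50))*(1 + (-53 + 18)*(6 + 50)))) - 16641) + 6959 = ((-5124 + √((-35*56)*(1 - 35*56))) - 16641) + 6959 = ((-5124 + √(-1960*(1 - 1960))) - 16641) + 6959 = ((-5124 + √(-1960*(-1959))) - 16641) + 6959 = ((-5124 + √3839640) - 16641) + 6959 = ((-5124 + 14*√19590) - 16641) + 6959 = (-21765 + 14*√19590) + 6959 = -14806 + 14*√19590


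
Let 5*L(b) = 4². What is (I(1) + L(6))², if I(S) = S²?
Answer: 441/25 ≈ 17.640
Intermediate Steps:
L(b) = 16/5 (L(b) = (⅕)*4² = (⅕)*16 = 16/5)
(I(1) + L(6))² = (1² + 16/5)² = (1 + 16/5)² = (21/5)² = 441/25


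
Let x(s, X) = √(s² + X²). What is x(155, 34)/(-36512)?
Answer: -13*√149/36512 ≈ -0.0043461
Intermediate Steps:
x(s, X) = √(X² + s²)
x(155, 34)/(-36512) = √(34² + 155²)/(-36512) = √(1156 + 24025)*(-1/36512) = √25181*(-1/36512) = (13*√149)*(-1/36512) = -13*√149/36512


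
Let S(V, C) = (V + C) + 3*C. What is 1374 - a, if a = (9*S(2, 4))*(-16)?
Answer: 3966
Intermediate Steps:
S(V, C) = V + 4*C (S(V, C) = (C + V) + 3*C = V + 4*C)
a = -2592 (a = (9*(2 + 4*4))*(-16) = (9*(2 + 16))*(-16) = (9*18)*(-16) = 162*(-16) = -2592)
1374 - a = 1374 - 1*(-2592) = 1374 + 2592 = 3966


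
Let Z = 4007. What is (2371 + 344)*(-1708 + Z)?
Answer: 6241785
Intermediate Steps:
(2371 + 344)*(-1708 + Z) = (2371 + 344)*(-1708 + 4007) = 2715*2299 = 6241785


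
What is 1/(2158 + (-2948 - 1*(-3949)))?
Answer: 1/3159 ≈ 0.00031656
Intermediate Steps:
1/(2158 + (-2948 - 1*(-3949))) = 1/(2158 + (-2948 + 3949)) = 1/(2158 + 1001) = 1/3159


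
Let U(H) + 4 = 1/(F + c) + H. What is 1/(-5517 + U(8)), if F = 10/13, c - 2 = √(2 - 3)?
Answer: -8076077/44520832586 + 169*I/44520832586 ≈ -0.0001814 + 3.796e-9*I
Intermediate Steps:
c = 2 + I (c = 2 + √(2 - 3) = 2 + √(-1) = 2 + I ≈ 2.0 + 1.0*I)
F = 10/13 (F = 10*(1/13) = 10/13 ≈ 0.76923)
U(H) = -4 + H + 169*(36/13 - I)/1465 (U(H) = -4 + (1/(10/13 + (2 + I)) + H) = -4 + (1/(36/13 + I) + H) = -4 + (169*(36/13 - I)/1465 + H) = -4 + (H + 169*(36/13 - I)/1465) = -4 + H + 169*(36/13 - I)/1465)
1/(-5517 + U(8)) = 1/(-5517 + (-5392/1465 + 8 - 169*I/1465)) = 1/(-5517 + (6328/1465 - 169*I/1465)) = 1/(-8076077/1465 - 169*I/1465) = 1465*(-8076077/1465 + 169*I/1465)/44520832586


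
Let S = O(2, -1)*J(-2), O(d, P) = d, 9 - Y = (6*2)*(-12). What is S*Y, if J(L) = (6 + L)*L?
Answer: -2448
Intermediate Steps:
Y = 153 (Y = 9 - 6*2*(-12) = 9 - 12*(-12) = 9 - 1*(-144) = 9 + 144 = 153)
J(L) = L*(6 + L)
S = -16 (S = 2*(-2*(6 - 2)) = 2*(-2*4) = 2*(-8) = -16)
S*Y = -16*153 = -2448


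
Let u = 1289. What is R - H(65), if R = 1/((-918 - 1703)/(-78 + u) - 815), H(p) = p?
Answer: -64324301/989586 ≈ -65.001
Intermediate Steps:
R = -1211/989586 (R = 1/((-918 - 1703)/(-78 + 1289) - 815) = 1/(-2621/1211 - 815) = 1/(-989586/1211) = -1211/989586 ≈ -0.0012237)
R - H(65) = -1211/989586 - 1*65 = -1211/989586 - 65 = -64324301/989586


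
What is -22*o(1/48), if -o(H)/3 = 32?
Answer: 2112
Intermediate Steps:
o(H) = -96 (o(H) = -3*32 = -96)
-22*o(1/48) = -22*(-96) = 2112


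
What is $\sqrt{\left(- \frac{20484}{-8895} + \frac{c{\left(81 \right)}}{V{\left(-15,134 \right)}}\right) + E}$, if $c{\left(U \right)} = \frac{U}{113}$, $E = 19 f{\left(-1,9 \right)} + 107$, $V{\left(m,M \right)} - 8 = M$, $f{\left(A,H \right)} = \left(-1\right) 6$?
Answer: $\frac{i \sqrt{10620595386418030}}{47576390} \approx 2.1661 i$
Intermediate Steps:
$f{\left(A,H \right)} = -6$
$V{\left(m,M \right)} = 8 + M$
$E = -7$ ($E = 19 \left(-6\right) + 107 = -114 + 107 = -7$)
$c{\left(U \right)} = \frac{U}{113}$ ($c{\left(U \right)} = U \frac{1}{113} = \frac{U}{113}$)
$\sqrt{\left(- \frac{20484}{-8895} + \frac{c{\left(81 \right)}}{V{\left(-15,134 \right)}}\right) + E} = \sqrt{\left(- \frac{20484}{-8895} + \frac{\frac{1}{113} \cdot 81}{8 + 134}\right) - 7} = \sqrt{\left(\left(-20484\right) \left(- \frac{1}{8895}\right) + \frac{81}{113 \cdot 142}\right) - 7} = \sqrt{\left(\frac{6828}{2965} + \frac{81}{113} \cdot \frac{1}{142}\right) - 7} = \sqrt{\left(\frac{6828}{2965} + \frac{81}{16046}\right) - 7} = \sqrt{\frac{109802253}{47576390} - 7} = \sqrt{- \frac{223232477}{47576390}} = \frac{i \sqrt{10620595386418030}}{47576390}$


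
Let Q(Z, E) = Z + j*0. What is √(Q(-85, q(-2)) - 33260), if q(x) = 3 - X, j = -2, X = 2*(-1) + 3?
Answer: 3*I*√3705 ≈ 182.61*I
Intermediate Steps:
X = 1 (X = -2 + 3 = 1)
q(x) = 2 (q(x) = 3 - 1*1 = 3 - 1 = 2)
Q(Z, E) = Z (Q(Z, E) = Z - 2*0 = Z + 0 = Z)
√(Q(-85, q(-2)) - 33260) = √(-85 - 33260) = √(-33345) = 3*I*√3705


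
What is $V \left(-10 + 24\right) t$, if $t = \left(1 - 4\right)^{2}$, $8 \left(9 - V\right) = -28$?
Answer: $1575$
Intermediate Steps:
$V = \frac{25}{2}$ ($V = 9 - - \frac{7}{2} = 9 + \frac{7}{2} = \frac{25}{2} \approx 12.5$)
$t = 9$ ($t = \left(-3\right)^{2} = 9$)
$V \left(-10 + 24\right) t = \frac{25 \left(-10 + 24\right)}{2} \cdot 9 = \frac{25}{2} \cdot 14 \cdot 9 = 175 \cdot 9 = 1575$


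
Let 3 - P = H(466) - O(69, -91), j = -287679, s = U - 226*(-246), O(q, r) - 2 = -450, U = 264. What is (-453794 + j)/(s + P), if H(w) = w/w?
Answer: -741473/55414 ≈ -13.381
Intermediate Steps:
O(q, r) = -448 (O(q, r) = 2 - 450 = -448)
s = 55860 (s = 264 - 226*(-246) = 264 + 55596 = 55860)
H(w) = 1
P = -446 (P = 3 - (1 - 1*(-448)) = 3 - (1 + 448) = 3 - 1*449 = 3 - 449 = -446)
(-453794 + j)/(s + P) = (-453794 - 287679)/(55860 - 446) = -741473/55414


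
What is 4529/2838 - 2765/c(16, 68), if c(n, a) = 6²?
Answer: -1280671/17028 ≈ -75.210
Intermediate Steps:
c(n, a) = 36
4529/2838 - 2765/c(16, 68) = 4529/2838 - 2765/36 = -1280671/17028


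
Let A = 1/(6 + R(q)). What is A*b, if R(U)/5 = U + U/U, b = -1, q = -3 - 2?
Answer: 1/14 ≈ 0.071429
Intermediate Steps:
q = -5
R(U) = 5 + 5*U (R(U) = 5*(U + U/U) = 5*(U + 1) = 5*(1 + U) = 5 + 5*U)
A = -1/14 (A = 1/(6 + (5 + 5*(-5))) = 1/(6 + (5 - 25)) = 1/(6 - 20) = 1/(-14) = -1/14 ≈ -0.071429)
A*b = -1/14*(-1) = 1/14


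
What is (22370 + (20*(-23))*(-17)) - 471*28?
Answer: 17002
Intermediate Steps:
(22370 + (20*(-23))*(-17)) - 471*28 = (22370 - 460*(-17)) - 13188 = (22370 + 7820) - 13188 = 30190 - 13188 = 17002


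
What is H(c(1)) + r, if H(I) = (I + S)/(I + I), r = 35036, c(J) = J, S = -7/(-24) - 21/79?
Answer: 132858457/3792 ≈ 35037.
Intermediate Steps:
S = 49/1896 (S = -7*(-1/24) - 21*1/79 = 7/24 - 21/79 = 49/1896 ≈ 0.025844)
H(I) = (49/1896 + I)/(2*I) (H(I) = (I + 49/1896)/(I + I) = (49/1896 + I)/((2*I)) = (49/1896 + I)*(1/(2*I)) = (49/1896 + I)/(2*I))
H(c(1)) + r = (1/3792)*(49 + 1896*1)/1 + 35036 = (1/3792)*1*(49 + 1896) + 35036 = (1/3792)*1*1945 + 35036 = 1945/3792 + 35036 = 132858457/3792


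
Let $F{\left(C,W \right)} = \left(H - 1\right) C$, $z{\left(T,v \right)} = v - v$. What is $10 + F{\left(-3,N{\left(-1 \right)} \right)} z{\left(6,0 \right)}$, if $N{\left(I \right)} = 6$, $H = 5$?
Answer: $10$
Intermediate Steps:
$z{\left(T,v \right)} = 0$
$F{\left(C,W \right)} = 4 C$ ($F{\left(C,W \right)} = \left(5 - 1\right) C = 4 C$)
$10 + F{\left(-3,N{\left(-1 \right)} \right)} z{\left(6,0 \right)} = 10 + 4 \left(-3\right) 0 = 10 - 0 = 10 + 0 = 10$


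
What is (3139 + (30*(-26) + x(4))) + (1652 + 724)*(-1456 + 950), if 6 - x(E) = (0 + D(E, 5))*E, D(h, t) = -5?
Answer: -1199871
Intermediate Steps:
x(E) = 6 + 5*E (x(E) = 6 - (0 - 5)*E = 6 - (-5)*E = 6 + 5*E)
(3139 + (30*(-26) + x(4))) + (1652 + 724)*(-1456 + 950) = (3139 + (30*(-26) + (6 + 5*4))) + (1652 + 724)*(-1456 + 950) = (3139 + (-780 + (6 + 20))) + 2376*(-506) = (3139 + (-780 + 26)) - 1202256 = (3139 - 754) - 1202256 = 2385 - 1202256 = -1199871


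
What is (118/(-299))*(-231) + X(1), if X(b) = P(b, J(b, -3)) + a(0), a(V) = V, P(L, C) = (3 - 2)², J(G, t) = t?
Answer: 27557/299 ≈ 92.164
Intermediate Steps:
P(L, C) = 1 (P(L, C) = 1² = 1)
X(b) = 1 (X(b) = 1 + 0 = 1)
(118/(-299))*(-231) + X(1) = (118/(-299))*(-231) + 1 = (118*(-1/299))*(-231) + 1 = -118/299*(-231) + 1 = 27258/299 + 1 = 27557/299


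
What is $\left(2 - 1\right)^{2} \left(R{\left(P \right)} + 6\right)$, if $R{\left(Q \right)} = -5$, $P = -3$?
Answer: $1$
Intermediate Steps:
$\left(2 - 1\right)^{2} \left(R{\left(P \right)} + 6\right) = \left(2 - 1\right)^{2} \left(-5 + 6\right) = 1^{2} \cdot 1 = 1 \cdot 1 = 1$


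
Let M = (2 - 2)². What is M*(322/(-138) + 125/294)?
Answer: 0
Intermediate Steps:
M = 0 (M = 0² = 0)
M*(322/(-138) + 125/294) = 0*(322/(-138) + 125/294) = 0*(322*(-1/138) + 125*(1/294)) = 0*(-7/3 + 125/294) = 0*(-187/98) = 0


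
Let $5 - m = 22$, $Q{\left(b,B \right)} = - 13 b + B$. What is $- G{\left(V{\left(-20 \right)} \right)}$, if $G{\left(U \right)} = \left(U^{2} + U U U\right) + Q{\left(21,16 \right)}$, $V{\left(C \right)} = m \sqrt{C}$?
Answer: $6037 - 196520 i \sqrt{5} \approx 6037.0 - 4.3943 \cdot 10^{5} i$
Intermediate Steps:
$Q{\left(b,B \right)} = B - 13 b$
$m = -17$ ($m = 5 - 22 = -17$)
$V{\left(C \right)} = - 17 \sqrt{C}$
$G{\left(U \right)} = -257 + U^{2} + U^{3}$ ($G{\left(U \right)} = \left(U^{2} + U U U\right) + \left(16 - 273\right) = \left(U^{2} + U^{2} U\right) + \left(16 - 273\right) = \left(U^{2} + U^{3}\right) - 257 = -257 + U^{2} + U^{3}$)
$- G{\left(V{\left(-20 \right)} \right)} = - (-257 + \left(- 17 \sqrt{-20}\right)^{2} + \left(- 17 \sqrt{-20}\right)^{3}) = - (-257 + \left(- 17 \cdot 2 i \sqrt{5}\right)^{2} + \left(- 17 \cdot 2 i \sqrt{5}\right)^{3}) = - (-257 + \left(- 34 i \sqrt{5}\right)^{2} + \left(- 34 i \sqrt{5}\right)^{3}) = - (-257 - 5780 + 196520 i \sqrt{5}) = - (-6037 + 196520 i \sqrt{5}) = 6037 - 196520 i \sqrt{5}$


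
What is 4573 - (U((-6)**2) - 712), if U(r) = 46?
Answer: 5239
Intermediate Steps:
4573 - (U((-6)**2) - 712) = 4573 - (46 - 712) = 4573 - 1*(-666) = 4573 + 666 = 5239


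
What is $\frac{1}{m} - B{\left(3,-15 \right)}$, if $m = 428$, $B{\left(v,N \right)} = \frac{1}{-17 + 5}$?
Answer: $\frac{55}{642} \approx 0.08567$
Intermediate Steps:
$B{\left(v,N \right)} = - \frac{1}{12}$ ($B{\left(v,N \right)} = \frac{1}{-12} = - \frac{1}{12}$)
$\frac{1}{m} - B{\left(3,-15 \right)} = \frac{1}{428} - - \frac{1}{12} = \frac{1}{428} + \frac{1}{12} = \frac{55}{642}$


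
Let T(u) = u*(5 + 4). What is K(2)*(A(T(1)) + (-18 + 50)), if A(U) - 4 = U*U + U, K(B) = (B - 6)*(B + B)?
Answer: -2016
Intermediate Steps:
K(B) = 2*B*(-6 + B) (K(B) = (-6 + B)*(2*B) = 2*B*(-6 + B))
T(u) = 9*u (T(u) = u*9 = 9*u)
A(U) = 4 + U + U**2 (A(U) = 4 + (U*U + U) = 4 + (U**2 + U) = 4 + (U + U**2) = 4 + U + U**2)
K(2)*(A(T(1)) + (-18 + 50)) = (2*2*(-6 + 2))*((4 + 9*1 + (9*1)**2) + (-18 + 50)) = (2*2*(-4))*((4 + 9 + 9**2) + 32) = -16*((4 + 9 + 81) + 32) = -16*(94 + 32) = -16*126 = -2016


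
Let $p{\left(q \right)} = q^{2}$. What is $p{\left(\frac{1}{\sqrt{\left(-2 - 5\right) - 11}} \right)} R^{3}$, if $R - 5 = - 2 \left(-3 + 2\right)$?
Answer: $- \frac{343}{18} \approx -19.056$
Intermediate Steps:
$R = 7$ ($R = 5 - 2 \left(-3 + 2\right) = 5 - -2 = 5 + 2 = 7$)
$p{\left(\frac{1}{\sqrt{\left(-2 - 5\right) - 11}} \right)} R^{3} = \left(\frac{1}{\sqrt{\left(-2 - 5\right) - 11}}\right)^{2} \cdot 7^{3} = \left(\frac{1}{\sqrt{\left(-2 - 5\right) - 11}}\right)^{2} \cdot 343 = \left(\frac{1}{\sqrt{-7 - 11}}\right)^{2} \cdot 343 = \left(\frac{1}{\sqrt{-18}}\right)^{2} \cdot 343 = \left(\frac{1}{3 i \sqrt{2}}\right)^{2} \cdot 343 = \left(- \frac{i \sqrt{2}}{6}\right)^{2} \cdot 343 = \left(- \frac{1}{18}\right) 343 = - \frac{343}{18}$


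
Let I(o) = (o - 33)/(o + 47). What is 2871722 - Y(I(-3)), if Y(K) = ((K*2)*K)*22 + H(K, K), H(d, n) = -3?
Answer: 31588651/11 ≈ 2.8717e+6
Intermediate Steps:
I(o) = (-33 + o)/(47 + o)
Y(K) = -3 + 44*K**2 (Y(K) = ((K*2)*K)*22 - 3 = ((2*K)*K)*22 - 3 = (2*K**2)*22 - 3 = 44*K**2 - 3 = -3 + 44*K**2)
2871722 - Y(I(-3)) = 2871722 - (-3 + 44*((-33 - 3)/(47 - 3))**2) = 2871722 - (-3 + 44*(-36/44)**2) = 2871722 - (-3 + 44*((1/44)*(-36))**2) = 2871722 - (-3 + 44*(-9/11)**2) = 2871722 - (-3 + 44*(81/121)) = 2871722 - (-3 + 324/11) = 2871722 - 1*291/11 = 2871722 - 291/11 = 31588651/11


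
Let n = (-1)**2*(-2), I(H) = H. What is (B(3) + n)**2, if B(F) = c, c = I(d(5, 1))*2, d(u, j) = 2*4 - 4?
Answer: 36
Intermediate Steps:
d(u, j) = 4 (d(u, j) = 8 - 4 = 4)
n = -2 (n = 1*(-2) = -2)
c = 8 (c = 4*2 = 8)
B(F) = 8
(B(3) + n)**2 = (8 - 2)**2 = 6**2 = 36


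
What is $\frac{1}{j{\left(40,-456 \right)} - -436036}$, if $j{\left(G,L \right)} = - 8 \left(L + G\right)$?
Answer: $\frac{1}{439364} \approx 2.276 \cdot 10^{-6}$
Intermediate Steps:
$j{\left(G,L \right)} = - 8 G - 8 L$ ($j{\left(G,L \right)} = - 8 \left(G + L\right) = - 8 G - 8 L$)
$\frac{1}{j{\left(40,-456 \right)} - -436036} = \frac{1}{\left(\left(-8\right) 40 - -3648\right) - -436036} = \frac{1}{\left(-320 + 3648\right) + 436036} = \frac{1}{3328 + 436036} = \frac{1}{439364}$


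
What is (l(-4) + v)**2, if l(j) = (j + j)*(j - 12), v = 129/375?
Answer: 257377849/15625 ≈ 16472.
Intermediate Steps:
v = 43/125 (v = 129*(1/375) = 43/125 ≈ 0.34400)
l(j) = 2*j*(-12 + j) (l(j) = (2*j)*(-12 + j) = 2*j*(-12 + j))
(l(-4) + v)**2 = (2*(-4)*(-12 - 4) + 43/125)**2 = (2*(-4)*(-16) + 43/125)**2 = (128 + 43/125)**2 = (16043/125)**2 = 257377849/15625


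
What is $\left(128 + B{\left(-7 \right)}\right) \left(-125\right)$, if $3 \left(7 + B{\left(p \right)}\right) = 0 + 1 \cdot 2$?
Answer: $- \frac{45625}{3} \approx -15208.0$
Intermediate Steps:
$B{\left(p \right)} = - \frac{19}{3}$ ($B{\left(p \right)} = -7 + \frac{0 + 1 \cdot 2}{3} = -7 + \frac{0 + 2}{3} = -7 + \frac{1}{3} \cdot 2 = -7 + \frac{2}{3} = - \frac{19}{3}$)
$\left(128 + B{\left(-7 \right)}\right) \left(-125\right) = \left(128 - \frac{19}{3}\right) \left(-125\right) = \frac{365}{3} \left(-125\right) = - \frac{45625}{3}$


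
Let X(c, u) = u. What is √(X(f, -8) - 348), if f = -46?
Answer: 2*I*√89 ≈ 18.868*I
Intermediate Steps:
√(X(f, -8) - 348) = √(-8 - 348) = √(-356) = 2*I*√89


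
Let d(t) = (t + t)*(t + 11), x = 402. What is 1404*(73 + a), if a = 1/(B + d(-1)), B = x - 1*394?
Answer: 102375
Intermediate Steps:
B = 8 (B = 402 - 1*394 = 402 - 394 = 8)
d(t) = 2*t*(11 + t) (d(t) = (2*t)*(11 + t) = 2*t*(11 + t))
a = -1/12 (a = 1/(8 + 2*(-1)*(11 - 1)) = 1/(8 + 2*(-1)*10) = 1/(8 - 20) = 1/(-12) = -1/12 ≈ -0.083333)
1404*(73 + a) = 1404*(73 - 1/12) = 1404*(875/12) = 102375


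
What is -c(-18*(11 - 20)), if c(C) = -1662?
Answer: 1662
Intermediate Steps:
-c(-18*(11 - 20)) = -1*(-1662) = 1662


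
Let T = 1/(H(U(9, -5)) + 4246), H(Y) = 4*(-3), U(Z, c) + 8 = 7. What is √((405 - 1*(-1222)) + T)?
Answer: √29166836246/4234 ≈ 40.336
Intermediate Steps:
U(Z, c) = -1 (U(Z, c) = -8 + 7 = -1)
H(Y) = -12
T = 1/4234 (T = 1/(-12 + 4246) = 1/4234 ≈ 0.00023618)
√((405 - 1*(-1222)) + T) = √((405 - 1*(-1222)) + 1/4234) = √((405 + 1222) + 1/4234) = √(1627 + 1/4234) = √(6888719/4234) = √29166836246/4234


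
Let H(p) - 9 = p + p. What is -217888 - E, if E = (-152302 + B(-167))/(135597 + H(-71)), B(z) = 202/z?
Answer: -1232285807677/5655622 ≈ -2.1789e+5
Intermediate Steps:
H(p) = 9 + 2*p (H(p) = 9 + (p + p) = 9 + 2*p)
E = -6358659/5655622 (E = (-152302 + 202/(-167))/(135597 + (9 + 2*(-71))) = (-152302 + 202*(-1/167))/(135597 + (9 - 142)) = (-152302 - 202/167)/(135597 - 133) = -25434636/167/135464 = -25434636/167*1/135464 = -6358659/5655622 ≈ -1.1243)
-217888 - E = -217888 - 1*(-6358659/5655622) = -217888 + 6358659/5655622 = -1232285807677/5655622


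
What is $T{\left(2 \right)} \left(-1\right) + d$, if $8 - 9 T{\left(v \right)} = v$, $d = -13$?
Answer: $- \frac{41}{3} \approx -13.667$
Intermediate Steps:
$T{\left(v \right)} = \frac{8}{9} - \frac{v}{9}$
$T{\left(2 \right)} \left(-1\right) + d = \left(\frac{8}{9} - \frac{2}{9}\right) \left(-1\right) - 13 = \frac{2}{3} \left(-1\right) - 13 = - \frac{2}{3} - 13 = - \frac{41}{3}$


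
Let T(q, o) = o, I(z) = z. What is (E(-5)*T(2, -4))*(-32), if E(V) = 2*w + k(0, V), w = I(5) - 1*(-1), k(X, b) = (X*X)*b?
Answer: 1536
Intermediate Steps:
k(X, b) = b*X**2 (k(X, b) = X**2*b = b*X**2)
w = 6 (w = 5 - 1*(-1) = 5 + 1 = 6)
E(V) = 12 (E(V) = 2*6 + V*0**2 = 12 + V*0 = 12 + 0 = 12)
(E(-5)*T(2, -4))*(-32) = (12*(-4))*(-32) = -48*(-32) = 1536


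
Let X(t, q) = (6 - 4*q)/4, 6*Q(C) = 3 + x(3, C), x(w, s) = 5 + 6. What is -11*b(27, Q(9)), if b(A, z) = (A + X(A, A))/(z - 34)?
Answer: 99/190 ≈ 0.52105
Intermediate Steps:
x(w, s) = 11
Q(C) = 7/3 (Q(C) = (3 + 11)/6 = (⅙)*14 = 7/3)
X(t, q) = 3/2 - q (X(t, q) = (6 - 4*q)*(¼) = 3/2 - q)
b(A, z) = 3/(2*(-34 + z)) (b(A, z) = (A + (3/2 - A))/(z - 34) = 3/(2*(-34 + z)))
-11*b(27, Q(9)) = -33/(2*(-34 + 7/3)) = -33/(2*(-95/3)) = -33*(-3)/(2*95) = -11*(-9/190) = 99/190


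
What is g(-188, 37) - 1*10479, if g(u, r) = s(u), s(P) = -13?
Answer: -10492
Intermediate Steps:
g(u, r) = -13
g(-188, 37) - 1*10479 = -13 - 1*10479 = -13 - 10479 = -10492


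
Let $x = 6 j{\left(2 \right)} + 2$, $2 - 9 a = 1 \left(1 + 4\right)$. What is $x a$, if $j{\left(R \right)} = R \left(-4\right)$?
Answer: $\frac{46}{3} \approx 15.333$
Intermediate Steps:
$a = - \frac{1}{3}$ ($a = \frac{2}{9} - \frac{1 \left(1 + 4\right)}{9} = \frac{2}{9} - \frac{1 \cdot 5}{9} = \frac{2}{9} - \frac{5}{9} = - \frac{1}{3} \approx -0.33333$)
$j{\left(R \right)} = - 4 R$
$x = -46$ ($x = 6 \left(\left(-4\right) 2\right) + 2 = 6 \left(-8\right) + 2 = -48 + 2 = -46$)
$x a = \left(-46\right) \left(- \frac{1}{3}\right) = \frac{46}{3}$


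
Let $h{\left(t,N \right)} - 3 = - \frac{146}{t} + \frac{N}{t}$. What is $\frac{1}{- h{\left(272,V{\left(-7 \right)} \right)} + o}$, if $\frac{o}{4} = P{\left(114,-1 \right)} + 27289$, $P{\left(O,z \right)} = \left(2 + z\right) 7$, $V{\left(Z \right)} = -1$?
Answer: $\frac{272}{29697379} \approx 9.1591 \cdot 10^{-6}$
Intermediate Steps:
$P{\left(O,z \right)} = 14 + 7 z$
$h{\left(t,N \right)} = 3 - \frac{146}{t} + \frac{N}{t}$ ($h{\left(t,N \right)} = 3 + \left(- \frac{146}{t} + \frac{N}{t}\right) = 3 - \frac{146}{t} + \frac{N}{t}$)
$o = 109184$ ($o = 4 \left(\left(14 + 7 \left(-1\right)\right) + 27289\right) = 4 \left(\left(14 - 7\right) + 27289\right) = 4 \left(7 + 27289\right) = 4 \cdot 27296 = 109184$)
$\frac{1}{- h{\left(272,V{\left(-7 \right)} \right)} + o} = \frac{1}{- \frac{-146 - 1 + 3 \cdot 272}{272} + 109184} = \frac{1}{- \frac{-146 - 1 + 816}{272} + 109184} = \frac{1}{- \frac{669}{272} + 109184} = \frac{1}{\frac{29697379}{272}} = \frac{272}{29697379}$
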